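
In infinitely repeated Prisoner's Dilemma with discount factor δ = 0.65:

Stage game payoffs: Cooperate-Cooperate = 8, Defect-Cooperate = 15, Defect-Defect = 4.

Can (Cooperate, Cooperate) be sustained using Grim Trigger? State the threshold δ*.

δ* = 0.6364; since δ = 0.65 ≥ 0.6364, cooperation can be sustained

Work:
For Grim Trigger:
Cooperate forever: 8/(1-δ)
Defect then punished: 15 + 4·δ/(1-δ)
Need: 8/(1-δ) ≥ 15 + 4·δ/(1-δ)
Solving: δ ≥ (T-R)/(T-P) = (15-8)/(15-4) = 0.6364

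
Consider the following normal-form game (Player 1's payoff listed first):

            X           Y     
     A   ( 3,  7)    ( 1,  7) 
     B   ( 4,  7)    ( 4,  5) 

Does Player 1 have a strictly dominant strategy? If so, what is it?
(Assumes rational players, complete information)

Yes, Player 1's strictly dominant strategy is B

Work:
A strategy strictly dominates another if it gives a strictly higher payoff against every opponent action. Compare each pair of P1's strategies column-by-column:
  A vs B: [3 vs 4, 1 vs 4] → A does not strictly dominate B (column X: 3 ≤ 4)
  B vs A: [4 vs 3, 4 vs 1] → B strictly dominates A
B strictly dominates every other strategy → strictly dominant.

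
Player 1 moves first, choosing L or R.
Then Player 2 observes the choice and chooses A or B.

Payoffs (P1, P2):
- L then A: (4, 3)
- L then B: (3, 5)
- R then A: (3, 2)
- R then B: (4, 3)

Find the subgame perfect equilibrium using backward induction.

P1 plays R, P2 plays B after L and B after R; Payoff (4, 3)

Work:
Backward induction:
After L: P2 chooses B → P1 gets 3
After R: P2 chooses B → P1 gets 4
P1 chooses R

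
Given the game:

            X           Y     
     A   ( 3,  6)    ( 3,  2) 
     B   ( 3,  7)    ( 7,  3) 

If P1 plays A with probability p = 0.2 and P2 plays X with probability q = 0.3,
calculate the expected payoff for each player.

E[P1] = 5.24, E[P2] = 4.0

Work:
E[P1] = p·q·π₁(A,X) + p·(1-q)·π₁(A,Y) + (1-p)·q·π₁(B,X) + (1-p)·(1-q)·π₁(B,Y)
= 0.2·0.3·3 + 0.2·0.7·3 + 0.8·0.3·3 + 0.8·0.7·7
= 5.24

E[P2] = 4.0 (similar calculation)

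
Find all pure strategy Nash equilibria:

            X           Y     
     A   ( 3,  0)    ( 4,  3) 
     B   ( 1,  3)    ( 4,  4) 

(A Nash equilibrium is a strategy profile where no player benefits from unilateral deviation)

Nash equilibrium: (A, Y), (B, Y)

Work:
Best responses:
  P1 vs X: payoffs [3, 1] → best response A (payoff 3)
  P1 vs Y: payoffs [4, 4] → best response A/B (payoff 4)
  P2 vs A: payoffs [0, 3] → best response Y (payoff 3)
  P2 vs B: payoffs [3, 4] → best response Y (payoff 4)
Mutual best responses: (A,Y), (B,Y) → Nash equilibria.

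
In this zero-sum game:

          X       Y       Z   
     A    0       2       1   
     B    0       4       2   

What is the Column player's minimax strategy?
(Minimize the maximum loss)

Column should play X, value = 0

Work:
Column player minimizes Row's maximum payoff:
Column X: max payoff to Row = 0
Column Y: max payoff to Row = 4
Column Z: max payoff to Row = 2
Minimum is 0, achieved by column X.
Minimax strategy: X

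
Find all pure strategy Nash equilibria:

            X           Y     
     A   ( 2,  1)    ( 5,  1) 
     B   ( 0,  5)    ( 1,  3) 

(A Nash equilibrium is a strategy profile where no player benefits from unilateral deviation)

Nash equilibrium: (A, X), (A, Y)

Work:
Best responses:
  P1 vs X: payoffs [2, 0] → best response A (payoff 2)
  P1 vs Y: payoffs [5, 1] → best response A (payoff 5)
  P2 vs A: payoffs [1, 1] → best response X/Y (payoff 1)
  P2 vs B: payoffs [5, 3] → best response X (payoff 5)
Mutual best responses: (A,X), (A,Y) → Nash equilibria.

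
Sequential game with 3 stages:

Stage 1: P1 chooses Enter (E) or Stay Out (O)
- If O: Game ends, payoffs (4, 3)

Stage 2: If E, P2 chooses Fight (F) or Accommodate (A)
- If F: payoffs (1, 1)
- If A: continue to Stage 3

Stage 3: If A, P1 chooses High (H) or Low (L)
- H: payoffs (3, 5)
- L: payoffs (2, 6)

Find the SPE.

SPE: (O, A, H); Outcome (4, 3)

Work:
Stage 3: P1 chooses H (3 vs 2)
Stage 2: P2: F->1, A->5 (anticipating H). Choose A
Stage 1: P1: O->4, E->3 (anticipating A, H). Choose O
SPE path: O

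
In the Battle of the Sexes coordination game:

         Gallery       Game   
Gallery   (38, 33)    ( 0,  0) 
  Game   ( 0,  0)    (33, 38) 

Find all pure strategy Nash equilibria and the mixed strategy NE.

Pure NE: (Gallery, Gallery) and (Game, Game); Mixed NE: p = 0.5352, q = 0.4648

Work:
Check pure NE:
(Gallery, Gallery): (38, 33) - no unilateral deviation beneficial
(Game, Game): (33, 38) - no unilateral deviation beneficial
Mixed NE: P1 plays Gallery with p = 0.5352, P2 plays Gallery with q = 0.4648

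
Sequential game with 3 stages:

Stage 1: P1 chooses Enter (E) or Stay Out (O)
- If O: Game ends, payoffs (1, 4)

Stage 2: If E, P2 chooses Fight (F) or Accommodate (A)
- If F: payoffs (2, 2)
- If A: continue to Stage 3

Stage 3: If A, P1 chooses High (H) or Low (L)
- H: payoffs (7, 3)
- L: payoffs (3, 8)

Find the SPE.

SPE: (E, A, H); Outcome (7, 3)

Work:
Stage 3: P1 chooses H (7 vs 3)
Stage 2: P2: F->2, A->3 (anticipating H). Choose A
Stage 1: P1: O->1, E->7 (anticipating A, H). Choose E
SPE path: E -> A -> H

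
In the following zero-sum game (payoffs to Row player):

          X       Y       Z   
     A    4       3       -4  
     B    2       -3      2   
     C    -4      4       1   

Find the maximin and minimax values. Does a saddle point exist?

Maximin = -3, Minimax = 2, Saddle: False

Work:
Row minimums: [-4, -3, -4] → maximin = -3
Column maximums: [4, 4, 2] → minimax = 2
No saddle point (maximin ≠ minimax). Mixed strategy needed.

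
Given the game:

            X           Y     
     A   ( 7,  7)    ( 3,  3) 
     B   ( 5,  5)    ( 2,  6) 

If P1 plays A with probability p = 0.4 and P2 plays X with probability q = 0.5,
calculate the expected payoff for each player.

E[P1] = 4.1, E[P2] = 5.3

Work:
E[P1] = p·q·π₁(A,X) + p·(1-q)·π₁(A,Y) + (1-p)·q·π₁(B,X) + (1-p)·(1-q)·π₁(B,Y)
= 0.4·0.5·7 + 0.4·0.5·3 + 0.6·0.5·5 + 0.6·0.5·2
= 4.1

E[P2] = 5.3 (similar calculation)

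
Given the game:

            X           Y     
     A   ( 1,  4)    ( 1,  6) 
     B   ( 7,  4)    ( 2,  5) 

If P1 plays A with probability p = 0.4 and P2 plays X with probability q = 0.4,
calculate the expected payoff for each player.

E[P1] = 2.8, E[P2] = 4.84

Work:
E[P1] = p·q·π₁(A,X) + p·(1-q)·π₁(A,Y) + (1-p)·q·π₁(B,X) + (1-p)·(1-q)·π₁(B,Y)
= 0.4·0.4·1 + 0.4·0.6·1 + 0.6·0.4·7 + 0.6·0.6·2
= 2.8

E[P2] = 4.84 (similar calculation)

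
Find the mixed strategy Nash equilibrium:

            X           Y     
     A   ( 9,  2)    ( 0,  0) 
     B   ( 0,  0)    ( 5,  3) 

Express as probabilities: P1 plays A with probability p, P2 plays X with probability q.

p = 0.6, q = 0.3571

Work:
Find probabilities that make opponent indifferent:
P2 chooses q to make P1 indifferent between A and B
P1 chooses p to make P2 indifferent between X and Y
Mixed NE: P1 plays (A: 0.6, B: 0.4), P2 plays (X: 0.3571, Y: 0.6429)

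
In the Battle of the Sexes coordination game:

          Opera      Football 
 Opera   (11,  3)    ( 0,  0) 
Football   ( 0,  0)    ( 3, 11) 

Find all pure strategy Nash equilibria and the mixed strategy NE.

Pure NE: (Opera, Opera) and (Football, Football); Mixed NE: p = 0.7857, q = 0.2143

Work:
Check pure NE:
(Opera, Opera): (11, 3) - no unilateral deviation beneficial
(Football, Football): (3, 11) - no unilateral deviation beneficial
Mixed NE: P1 plays Opera with p = 0.7857, P2 plays Opera with q = 0.2143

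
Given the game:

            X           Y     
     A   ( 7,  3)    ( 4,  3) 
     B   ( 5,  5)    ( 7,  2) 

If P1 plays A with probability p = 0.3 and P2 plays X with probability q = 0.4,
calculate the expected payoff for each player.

E[P1] = 5.9, E[P2] = 3.14

Work:
E[P1] = p·q·π₁(A,X) + p·(1-q)·π₁(A,Y) + (1-p)·q·π₁(B,X) + (1-p)·(1-q)·π₁(B,Y)
= 0.3·0.4·7 + 0.3·0.6·4 + 0.7·0.4·5 + 0.7·0.6·7
= 5.9

E[P2] = 3.14 (similar calculation)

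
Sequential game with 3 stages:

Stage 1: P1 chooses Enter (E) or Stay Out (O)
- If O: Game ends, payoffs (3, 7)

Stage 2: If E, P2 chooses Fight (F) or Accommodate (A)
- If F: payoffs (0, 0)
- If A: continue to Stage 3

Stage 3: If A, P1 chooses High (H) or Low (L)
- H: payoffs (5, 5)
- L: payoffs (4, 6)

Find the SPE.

SPE: (E, A, H); Outcome (5, 5)

Work:
Stage 3: P1 chooses H (5 vs 4)
Stage 2: P2: F->0, A->5 (anticipating H). Choose A
Stage 1: P1: O->3, E->5 (anticipating A, H). Choose E
SPE path: E -> A -> H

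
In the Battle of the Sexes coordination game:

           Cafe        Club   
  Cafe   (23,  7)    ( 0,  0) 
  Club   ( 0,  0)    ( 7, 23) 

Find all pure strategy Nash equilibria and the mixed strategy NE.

Pure NE: (Cafe, Cafe) and (Club, Club); Mixed NE: p = 0.7667, q = 0.2333

Work:
Check pure NE:
(Cafe, Cafe): (23, 7) - no unilateral deviation beneficial
(Club, Club): (7, 23) - no unilateral deviation beneficial
Mixed NE: P1 plays Cafe with p = 0.7667, P2 plays Cafe with q = 0.2333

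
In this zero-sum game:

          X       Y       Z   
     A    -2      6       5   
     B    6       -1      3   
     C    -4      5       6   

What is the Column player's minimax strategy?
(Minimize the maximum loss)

Column should play X or Y or Z (all achieve the minimum), value = 6

Work:
Column player minimizes Row's maximum payoff:
Column X: max payoff to Row = 6
Column Y: max payoff to Row = 6
Column Z: max payoff to Row = 6
Minimum is 6, achieved by columns X, Y, Z (tied).
Each of X or Y or Z is a minimax strategy.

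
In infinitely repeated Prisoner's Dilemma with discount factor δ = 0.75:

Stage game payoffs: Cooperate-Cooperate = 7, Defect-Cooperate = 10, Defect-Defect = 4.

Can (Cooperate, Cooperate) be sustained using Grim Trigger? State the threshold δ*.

δ* = 0.5; since δ = 0.75 ≥ 0.5, cooperation can be sustained

Work:
For Grim Trigger:
Cooperate forever: 7/(1-δ)
Defect then punished: 10 + 4·δ/(1-δ)
Need: 7/(1-δ) ≥ 10 + 4·δ/(1-δ)
Solving: δ ≥ (T-R)/(T-P) = (10-7)/(10-4) = 0.5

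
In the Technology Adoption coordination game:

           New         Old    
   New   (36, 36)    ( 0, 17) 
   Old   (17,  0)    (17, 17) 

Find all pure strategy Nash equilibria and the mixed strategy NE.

Pure NE: (New, New) and (Old, Old); Mixed NE: p = 0.4722, q = 0.4722

Work:
Check pure NE:
(New, New): (36, 36) - no unilateral deviation beneficial
(Old, Old): (17, 17) - no unilateral deviation beneficial
Mixed NE: P1 plays New with p = 0.4722, P2 plays New with q = 0.4722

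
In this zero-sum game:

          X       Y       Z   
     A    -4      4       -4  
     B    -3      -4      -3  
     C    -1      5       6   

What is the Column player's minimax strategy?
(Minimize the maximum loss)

Column should play X, value = -1

Work:
Column player minimizes Row's maximum payoff:
Column X: max payoff to Row = -1
Column Y: max payoff to Row = 5
Column Z: max payoff to Row = 6
Minimum is -1, achieved by column X.
Minimax strategy: X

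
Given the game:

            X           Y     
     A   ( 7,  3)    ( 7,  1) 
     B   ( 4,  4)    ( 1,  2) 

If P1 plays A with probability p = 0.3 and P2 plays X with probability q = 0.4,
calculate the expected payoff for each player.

E[P1] = 3.64, E[P2] = 2.5

Work:
E[P1] = p·q·π₁(A,X) + p·(1-q)·π₁(A,Y) + (1-p)·q·π₁(B,X) + (1-p)·(1-q)·π₁(B,Y)
= 0.3·0.4·7 + 0.3·0.6·7 + 0.7·0.4·4 + 0.7·0.6·1
= 3.64

E[P2] = 2.5 (similar calculation)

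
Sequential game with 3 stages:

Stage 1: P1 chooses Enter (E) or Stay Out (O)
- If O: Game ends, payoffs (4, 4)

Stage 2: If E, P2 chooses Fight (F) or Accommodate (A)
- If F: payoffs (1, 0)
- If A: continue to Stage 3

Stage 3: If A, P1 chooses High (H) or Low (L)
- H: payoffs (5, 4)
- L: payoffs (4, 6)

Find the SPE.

SPE: (E, A, H); Outcome (5, 4)

Work:
Stage 3: P1 chooses H (5 vs 4)
Stage 2: P2: F->0, A->4 (anticipating H). Choose A
Stage 1: P1: O->4, E->5 (anticipating A, H). Choose E
SPE path: E -> A -> H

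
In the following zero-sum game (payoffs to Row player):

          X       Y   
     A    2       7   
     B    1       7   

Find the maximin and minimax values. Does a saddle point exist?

Maximin = 2, Minimax = 2, Saddle: True

Work:
Row minimums: [2, 1] → maximin = 2
Column maximums: [2, 7] → minimax = 2
Saddle point exists! Game value = 2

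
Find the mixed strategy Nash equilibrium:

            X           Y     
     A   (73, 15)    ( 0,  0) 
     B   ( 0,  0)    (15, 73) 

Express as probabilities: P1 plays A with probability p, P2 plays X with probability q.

p = 0.8295, q = 0.1705

Work:
Find probabilities that make opponent indifferent:
P2 chooses q to make P1 indifferent between A and B
P1 chooses p to make P2 indifferent between X and Y
Mixed NE: P1 plays (A: 0.8295, B: 0.1705), P2 plays (X: 0.1705, Y: 0.8295)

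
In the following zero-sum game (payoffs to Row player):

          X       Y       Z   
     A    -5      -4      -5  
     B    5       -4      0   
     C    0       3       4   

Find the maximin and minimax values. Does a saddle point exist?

Maximin = 0, Minimax = 3, Saddle: False

Work:
Row minimums: [-5, -4, 0] → maximin = 0
Column maximums: [5, 3, 4] → minimax = 3
No saddle point (maximin ≠ minimax). Mixed strategy needed.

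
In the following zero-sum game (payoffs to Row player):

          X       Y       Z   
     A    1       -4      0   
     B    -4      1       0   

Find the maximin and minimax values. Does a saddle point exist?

Maximin = -4, Minimax = 0, Saddle: False

Work:
Row minimums: [-4, -4] → maximin = -4
Column maximums: [1, 1, 0] → minimax = 0
No saddle point (maximin ≠ minimax). Mixed strategy needed.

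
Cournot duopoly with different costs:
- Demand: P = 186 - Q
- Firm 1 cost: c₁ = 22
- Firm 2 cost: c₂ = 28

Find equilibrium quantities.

q₁* = 56.67, q₂* = 50.67

Work:
Reaction: q₁ = (186 - 22 - q₂)/2
Reaction: q₂ = (186 - 28 - q₁)/2
Solve simultaneously:
q₁* = (186 - 2×22 + 28)/3 = 56.67
q₂* = (186 - 2×28 + 22)/3 = 50.67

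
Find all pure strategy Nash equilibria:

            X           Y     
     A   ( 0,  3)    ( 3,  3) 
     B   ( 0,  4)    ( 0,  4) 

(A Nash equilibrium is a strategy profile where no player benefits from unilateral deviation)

Nash equilibrium: (A, X), (A, Y), (B, X)

Work:
Best responses:
  P1 vs X: payoffs [0, 0] → best response A/B (payoff 0)
  P1 vs Y: payoffs [3, 0] → best response A (payoff 3)
  P2 vs A: payoffs [3, 3] → best response X/Y (payoff 3)
  P2 vs B: payoffs [4, 4] → best response X/Y (payoff 4)
Mutual best responses: (A,X), (A,Y), (B,X) → Nash equilibria.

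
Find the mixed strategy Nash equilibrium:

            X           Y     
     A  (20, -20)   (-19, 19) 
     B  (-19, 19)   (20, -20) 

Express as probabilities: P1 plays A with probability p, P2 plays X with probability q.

p = 0.5, q = 0.5

Work:
Find probabilities that make opponent indifferent:
P2 chooses q to make P1 indifferent between A and B
P1 chooses p to make P2 indifferent between X and Y
Mixed NE: P1 plays (A: 0.5, B: 0.5), P2 plays (X: 0.5, Y: 0.5)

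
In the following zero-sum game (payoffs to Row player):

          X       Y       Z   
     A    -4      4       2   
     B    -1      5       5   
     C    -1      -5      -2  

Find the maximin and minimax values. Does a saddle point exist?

Maximin = -1, Minimax = -1, Saddle: True

Work:
Row minimums: [-4, -1, -5] → maximin = -1
Column maximums: [-1, 5, 5] → minimax = -1
Saddle point exists! Game value = -1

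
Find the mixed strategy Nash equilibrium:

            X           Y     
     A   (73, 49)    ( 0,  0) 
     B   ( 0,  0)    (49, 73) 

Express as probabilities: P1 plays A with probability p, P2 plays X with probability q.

p = 0.5984, q = 0.4016

Work:
Find probabilities that make opponent indifferent:
P2 chooses q to make P1 indifferent between A and B
P1 chooses p to make P2 indifferent between X and Y
Mixed NE: P1 plays (A: 0.5984, B: 0.4016), P2 plays (X: 0.4016, Y: 0.5984)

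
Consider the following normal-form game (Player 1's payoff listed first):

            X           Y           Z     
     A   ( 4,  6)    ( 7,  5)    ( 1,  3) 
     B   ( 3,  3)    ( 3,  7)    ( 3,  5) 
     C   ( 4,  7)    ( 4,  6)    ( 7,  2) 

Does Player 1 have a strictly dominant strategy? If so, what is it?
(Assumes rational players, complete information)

No strictly dominant strategy exists for Player 1

Work:
A strategy strictly dominates another if it gives a strictly higher payoff against every opponent action. Compare each pair of P1's strategies column-by-column:
  A vs B: [4 vs 3, 7 vs 3, 1 vs 3] → A does not strictly dominate B (column Z: 1 ≤ 3)
  A vs C: [4 vs 4, 7 vs 4, 1 vs 7] → A does not strictly dominate C (column X: 4 ≤ 4)
  B vs A: [3 vs 4, 3 vs 7, 3 vs 1] → B does not strictly dominate A (column X: 3 ≤ 4)
  B vs C: [3 vs 4, 3 vs 4, 3 vs 7] → B does not strictly dominate C (column X: 3 ≤ 4)
  C vs A: [4 vs 4, 4 vs 7, 7 vs 1] → C does not strictly dominate A (column X: 4 ≤ 4)
  C vs B: [4 vs 3, 4 vs 3, 7 vs 3] → C strictly dominates B
No single strategy strictly dominates all others → no strictly dominant strategy.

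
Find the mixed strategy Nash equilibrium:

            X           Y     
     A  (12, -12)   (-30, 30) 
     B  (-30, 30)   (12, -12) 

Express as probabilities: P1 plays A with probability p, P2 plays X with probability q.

p = 0.5, q = 0.5

Work:
Find probabilities that make opponent indifferent:
P2 chooses q to make P1 indifferent between A and B
P1 chooses p to make P2 indifferent between X and Y
Mixed NE: P1 plays (A: 0.5, B: 0.5), P2 plays (X: 0.5, Y: 0.5)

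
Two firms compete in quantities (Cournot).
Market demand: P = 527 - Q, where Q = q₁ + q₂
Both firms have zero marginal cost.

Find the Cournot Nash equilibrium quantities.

q₁* = q₂* = 175.67; P* = 175.67

Work:
Profit: π_i = P·q_i = (a - q_i - q_j)·q_i
FOC: ∂π_i/∂q_i = a - 2q_i - q_j = 0
Reaction function: q_i = (527 - q_j)/2
Symmetry: q* = 527/3 = 175.67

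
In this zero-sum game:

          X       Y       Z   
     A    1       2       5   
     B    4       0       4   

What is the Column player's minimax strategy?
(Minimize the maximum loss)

Column should play Y, value = 2

Work:
Column player minimizes Row's maximum payoff:
Column X: max payoff to Row = 4
Column Y: max payoff to Row = 2
Column Z: max payoff to Row = 5
Minimum is 2, achieved by column Y.
Minimax strategy: Y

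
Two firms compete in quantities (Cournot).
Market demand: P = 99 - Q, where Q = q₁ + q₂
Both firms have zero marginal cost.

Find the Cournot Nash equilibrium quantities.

q₁* = q₂* = 33.0; P* = 33.0

Work:
Profit: π_i = P·q_i = (a - q_i - q_j)·q_i
FOC: ∂π_i/∂q_i = a - 2q_i - q_j = 0
Reaction function: q_i = (99 - q_j)/2
Symmetry: q* = 99/3 = 33.0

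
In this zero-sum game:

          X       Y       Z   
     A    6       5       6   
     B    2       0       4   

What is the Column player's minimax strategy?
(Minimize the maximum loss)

Column should play Y, value = 5

Work:
Column player minimizes Row's maximum payoff:
Column X: max payoff to Row = 6
Column Y: max payoff to Row = 5
Column Z: max payoff to Row = 6
Minimum is 5, achieved by column Y.
Minimax strategy: Y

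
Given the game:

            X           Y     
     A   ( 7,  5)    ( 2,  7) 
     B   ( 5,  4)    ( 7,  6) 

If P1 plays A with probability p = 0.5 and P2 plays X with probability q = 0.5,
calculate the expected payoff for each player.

E[P1] = 5.25, E[P2] = 5.5

Work:
E[P1] = p·q·π₁(A,X) + p·(1-q)·π₁(A,Y) + (1-p)·q·π₁(B,X) + (1-p)·(1-q)·π₁(B,Y)
= 0.5·0.5·7 + 0.5·0.5·2 + 0.5·0.5·5 + 0.5·0.5·7
= 5.25

E[P2] = 5.5 (similar calculation)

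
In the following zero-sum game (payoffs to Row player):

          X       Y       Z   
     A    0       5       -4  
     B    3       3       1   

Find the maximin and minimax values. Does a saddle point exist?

Maximin = 1, Minimax = 1, Saddle: True

Work:
Row minimums: [-4, 1] → maximin = 1
Column maximums: [3, 5, 1] → minimax = 1
Saddle point exists! Game value = 1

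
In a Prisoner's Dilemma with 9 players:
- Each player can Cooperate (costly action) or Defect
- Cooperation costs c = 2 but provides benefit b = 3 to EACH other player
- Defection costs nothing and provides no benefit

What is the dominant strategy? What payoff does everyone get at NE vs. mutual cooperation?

Dominant: Defect; NE payoff = 0; Coop payoff = 22

Work:
Defect dominates (saves cost c = 2, benefit to others is external)
NE: All defect → everyone gets 0
If all cooperate: each receives (8)×3 - 2 = 22
Social dilemma: 22 > 0 but NE gives 0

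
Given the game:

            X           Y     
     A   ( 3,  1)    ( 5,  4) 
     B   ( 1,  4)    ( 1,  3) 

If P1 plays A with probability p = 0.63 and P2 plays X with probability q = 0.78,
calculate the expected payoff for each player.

E[P1] = 2.5372, E[P2] = 2.4444

Work:
E[P1] = p·q·π₁(A,X) + p·(1-q)·π₁(A,Y) + (1-p)·q·π₁(B,X) + (1-p)·(1-q)·π₁(B,Y)
= 0.63·0.78·3 + 0.63·0.22·5 + 0.37·0.78·1 + 0.37·0.22·1
= 2.5372

E[P2] = 2.4444 (similar calculation)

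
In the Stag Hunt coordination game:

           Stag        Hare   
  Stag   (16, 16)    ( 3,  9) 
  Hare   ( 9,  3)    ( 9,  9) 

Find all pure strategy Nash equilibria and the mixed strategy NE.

Pure NE: (Stag, Stag) and (Hare, Hare); Mixed NE: p = 0.4615, q = 0.4615

Work:
Check pure NE:
(Stag, Stag): (16, 16) - no unilateral deviation beneficial
(Hare, Hare): (9, 9) - no unilateral deviation beneficial
Mixed NE: P1 plays Stag with p = 0.4615, P2 plays Stag with q = 0.4615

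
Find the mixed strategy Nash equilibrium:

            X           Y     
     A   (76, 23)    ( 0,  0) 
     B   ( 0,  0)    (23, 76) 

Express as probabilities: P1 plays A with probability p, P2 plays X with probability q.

p = 0.7677, q = 0.2323

Work:
Find probabilities that make opponent indifferent:
P2 chooses q to make P1 indifferent between A and B
P1 chooses p to make P2 indifferent between X and Y
Mixed NE: P1 plays (A: 0.7677, B: 0.2323), P2 plays (X: 0.2323, Y: 0.7677)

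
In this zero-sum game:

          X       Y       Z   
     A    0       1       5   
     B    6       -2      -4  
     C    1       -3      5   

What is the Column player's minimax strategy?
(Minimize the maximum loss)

Column should play Y, value = 1

Work:
Column player minimizes Row's maximum payoff:
Column X: max payoff to Row = 6
Column Y: max payoff to Row = 1
Column Z: max payoff to Row = 5
Minimum is 1, achieved by column Y.
Minimax strategy: Y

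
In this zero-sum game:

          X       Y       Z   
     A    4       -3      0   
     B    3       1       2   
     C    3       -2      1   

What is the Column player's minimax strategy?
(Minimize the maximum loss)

Column should play Y, value = 1

Work:
Column player minimizes Row's maximum payoff:
Column X: max payoff to Row = 4
Column Y: max payoff to Row = 1
Column Z: max payoff to Row = 2
Minimum is 1, achieved by column Y.
Minimax strategy: Y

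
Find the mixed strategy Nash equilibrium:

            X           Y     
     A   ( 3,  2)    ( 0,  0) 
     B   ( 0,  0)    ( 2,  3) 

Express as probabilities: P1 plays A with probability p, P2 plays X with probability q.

p = 0.6, q = 0.4

Work:
Find probabilities that make opponent indifferent:
P2 chooses q to make P1 indifferent between A and B
P1 chooses p to make P2 indifferent between X and Y
Mixed NE: P1 plays (A: 0.6, B: 0.4), P2 plays (X: 0.4, Y: 0.6)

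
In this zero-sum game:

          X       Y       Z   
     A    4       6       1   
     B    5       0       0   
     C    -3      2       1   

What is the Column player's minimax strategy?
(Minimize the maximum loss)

Column should play Z, value = 1

Work:
Column player minimizes Row's maximum payoff:
Column X: max payoff to Row = 5
Column Y: max payoff to Row = 6
Column Z: max payoff to Row = 1
Minimum is 1, achieved by column Z.
Minimax strategy: Z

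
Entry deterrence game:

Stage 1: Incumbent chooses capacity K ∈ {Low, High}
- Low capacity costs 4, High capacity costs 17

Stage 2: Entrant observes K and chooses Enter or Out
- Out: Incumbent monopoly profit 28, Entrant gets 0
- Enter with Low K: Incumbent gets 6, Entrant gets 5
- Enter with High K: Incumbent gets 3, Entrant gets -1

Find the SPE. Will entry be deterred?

SPE: (High, Enter|Low, Out|High); Entry deterred. Incumbent net profit = 11

Work:
After Low K: Entrant enters (5 > 0)
After High K: Entrant stays out (-1 < 0)
Incumbent: Low → 6−4=2, High → 28−17=11
Incumbent chooses High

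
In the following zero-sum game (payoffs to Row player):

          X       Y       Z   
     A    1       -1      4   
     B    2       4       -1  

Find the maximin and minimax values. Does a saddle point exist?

Maximin = -1, Minimax = 2, Saddle: False

Work:
Row minimums: [-1, -1] → maximin = -1
Column maximums: [2, 4, 4] → minimax = 2
No saddle point (maximin ≠ minimax). Mixed strategy needed.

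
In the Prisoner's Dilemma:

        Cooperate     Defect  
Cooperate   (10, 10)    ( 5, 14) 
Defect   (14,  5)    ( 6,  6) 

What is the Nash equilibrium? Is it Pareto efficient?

(Defect, Defect) is NE; not Pareto efficient

Work:
Defect dominates Cooperate for both players:
If P2 cooperates: Defect (14) > Cooperate (10)
If P2 defects: Defect (6) > Cooperate (5)
NE: (Defect, Defect) with payoff (6, 6)
But (Cooperate, Cooperate) = (10, 10) Pareto dominates (6, 6)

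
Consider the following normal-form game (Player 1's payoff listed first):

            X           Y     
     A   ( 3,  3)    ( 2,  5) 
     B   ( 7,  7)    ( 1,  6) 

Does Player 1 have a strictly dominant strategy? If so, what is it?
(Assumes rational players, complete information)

No strictly dominant strategy exists for Player 1

Work:
A strategy strictly dominates another if it gives a strictly higher payoff against every opponent action. Compare each pair of P1's strategies column-by-column:
  A vs B: [3 vs 7, 2 vs 1] → A does not strictly dominate B (column X: 3 ≤ 7)
  B vs A: [7 vs 3, 1 vs 2] → B does not strictly dominate A (column Y: 1 ≤ 2)
No single strategy strictly dominates all others → no strictly dominant strategy.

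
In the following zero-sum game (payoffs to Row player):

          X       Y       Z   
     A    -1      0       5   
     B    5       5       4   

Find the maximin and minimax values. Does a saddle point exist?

Maximin = 4, Minimax = 5, Saddle: False

Work:
Row minimums: [-1, 4] → maximin = 4
Column maximums: [5, 5, 5] → minimax = 5
No saddle point (maximin ≠ minimax). Mixed strategy needed.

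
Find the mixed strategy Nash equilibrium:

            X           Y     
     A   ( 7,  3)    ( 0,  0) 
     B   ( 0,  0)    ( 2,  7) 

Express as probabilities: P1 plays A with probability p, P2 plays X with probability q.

p = 0.7, q = 0.2222

Work:
Find probabilities that make opponent indifferent:
P2 chooses q to make P1 indifferent between A and B
P1 chooses p to make P2 indifferent between X and Y
Mixed NE: P1 plays (A: 0.7, B: 0.3), P2 plays (X: 0.2222, Y: 0.7778)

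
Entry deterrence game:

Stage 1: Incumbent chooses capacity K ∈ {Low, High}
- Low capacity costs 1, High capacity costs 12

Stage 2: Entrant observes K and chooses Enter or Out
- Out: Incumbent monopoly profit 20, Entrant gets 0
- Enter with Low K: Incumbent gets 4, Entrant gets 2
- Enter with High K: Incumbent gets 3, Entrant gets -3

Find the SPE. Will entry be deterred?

SPE: (High, Enter|Low, Out|High); Entry deterred. Incumbent net profit = 8

Work:
After Low K: Entrant enters (2 > 0)
After High K: Entrant stays out (-3 < 0)
Incumbent: Low → 4−1=3, High → 20−12=8
Incumbent chooses High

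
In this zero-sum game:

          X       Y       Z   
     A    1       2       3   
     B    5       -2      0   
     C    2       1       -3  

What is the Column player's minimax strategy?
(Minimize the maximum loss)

Column should play Y, value = 2

Work:
Column player minimizes Row's maximum payoff:
Column X: max payoff to Row = 5
Column Y: max payoff to Row = 2
Column Z: max payoff to Row = 3
Minimum is 2, achieved by column Y.
Minimax strategy: Y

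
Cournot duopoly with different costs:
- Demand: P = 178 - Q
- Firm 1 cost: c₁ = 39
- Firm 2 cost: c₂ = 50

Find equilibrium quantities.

q₁* = 50.0, q₂* = 39.0

Work:
Reaction: q₁ = (178 - 39 - q₂)/2
Reaction: q₂ = (178 - 50 - q₁)/2
Solve simultaneously:
q₁* = (178 - 2×39 + 50)/3 = 50.0
q₂* = (178 - 2×50 + 39)/3 = 39.0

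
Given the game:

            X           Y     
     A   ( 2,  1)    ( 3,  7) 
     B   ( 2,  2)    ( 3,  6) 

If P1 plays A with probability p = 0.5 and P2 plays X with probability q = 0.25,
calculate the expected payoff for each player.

E[P1] = 2.75, E[P2] = 5.25

Work:
E[P1] = p·q·π₁(A,X) + p·(1-q)·π₁(A,Y) + (1-p)·q·π₁(B,X) + (1-p)·(1-q)·π₁(B,Y)
= 0.5·0.25·2 + 0.5·0.75·3 + 0.5·0.25·2 + 0.5·0.75·3
= 2.75

E[P2] = 5.25 (similar calculation)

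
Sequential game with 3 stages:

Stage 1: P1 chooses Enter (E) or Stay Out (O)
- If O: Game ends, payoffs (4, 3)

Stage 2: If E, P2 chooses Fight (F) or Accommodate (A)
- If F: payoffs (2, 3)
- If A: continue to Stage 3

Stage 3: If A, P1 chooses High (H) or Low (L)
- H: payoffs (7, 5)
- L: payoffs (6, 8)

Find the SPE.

SPE: (E, A, H); Outcome (7, 5)

Work:
Stage 3: P1 chooses H (7 vs 6)
Stage 2: P2: F->3, A->5 (anticipating H). Choose A
Stage 1: P1: O->4, E->7 (anticipating A, H). Choose E
SPE path: E -> A -> H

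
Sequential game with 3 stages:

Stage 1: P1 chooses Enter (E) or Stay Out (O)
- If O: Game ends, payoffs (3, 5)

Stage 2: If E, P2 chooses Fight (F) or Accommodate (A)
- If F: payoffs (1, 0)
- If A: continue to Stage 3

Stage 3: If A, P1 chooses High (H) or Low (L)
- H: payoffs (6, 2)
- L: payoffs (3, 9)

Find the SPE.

SPE: (E, A, H); Outcome (6, 2)

Work:
Stage 3: P1 chooses H (6 vs 3)
Stage 2: P2: F->0, A->2 (anticipating H). Choose A
Stage 1: P1: O->3, E->6 (anticipating A, H). Choose E
SPE path: E -> A -> H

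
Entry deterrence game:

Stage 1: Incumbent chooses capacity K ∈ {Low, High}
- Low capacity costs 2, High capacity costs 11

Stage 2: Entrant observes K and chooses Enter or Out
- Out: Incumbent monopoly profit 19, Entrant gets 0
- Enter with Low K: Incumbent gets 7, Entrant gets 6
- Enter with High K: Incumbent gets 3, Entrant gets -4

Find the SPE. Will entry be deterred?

SPE: (High, Enter|Low, Out|High); Entry deterred. Incumbent net profit = 8

Work:
After Low K: Entrant enters (6 > 0)
After High K: Entrant stays out (-4 < 0)
Incumbent: Low → 7−2=5, High → 19−11=8
Incumbent chooses High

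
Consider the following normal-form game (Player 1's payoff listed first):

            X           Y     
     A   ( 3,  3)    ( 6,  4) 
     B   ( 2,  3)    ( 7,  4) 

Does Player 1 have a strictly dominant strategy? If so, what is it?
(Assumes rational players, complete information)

No strictly dominant strategy exists for Player 1

Work:
A strategy strictly dominates another if it gives a strictly higher payoff against every opponent action. Compare each pair of P1's strategies column-by-column:
  A vs B: [3 vs 2, 6 vs 7] → A does not strictly dominate B (column Y: 6 ≤ 7)
  B vs A: [2 vs 3, 7 vs 6] → B does not strictly dominate A (column X: 2 ≤ 3)
No single strategy strictly dominates all others → no strictly dominant strategy.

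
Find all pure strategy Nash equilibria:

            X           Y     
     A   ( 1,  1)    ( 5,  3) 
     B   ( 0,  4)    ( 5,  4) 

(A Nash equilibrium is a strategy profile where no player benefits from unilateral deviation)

Nash equilibrium: (A, Y), (B, Y)

Work:
Best responses:
  P1 vs X: payoffs [1, 0] → best response A (payoff 1)
  P1 vs Y: payoffs [5, 5] → best response A/B (payoff 5)
  P2 vs A: payoffs [1, 3] → best response Y (payoff 3)
  P2 vs B: payoffs [4, 4] → best response X/Y (payoff 4)
Mutual best responses: (A,Y), (B,Y) → Nash equilibria.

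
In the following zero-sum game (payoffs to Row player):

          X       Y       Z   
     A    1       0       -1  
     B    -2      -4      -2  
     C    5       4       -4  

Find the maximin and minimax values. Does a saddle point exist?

Maximin = -1, Minimax = -1, Saddle: True

Work:
Row minimums: [-1, -4, -4] → maximin = -1
Column maximums: [5, 4, -1] → minimax = -1
Saddle point exists! Game value = -1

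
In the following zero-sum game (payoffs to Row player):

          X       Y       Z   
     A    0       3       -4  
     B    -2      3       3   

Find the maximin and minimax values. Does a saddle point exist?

Maximin = -2, Minimax = 0, Saddle: False

Work:
Row minimums: [-4, -2] → maximin = -2
Column maximums: [0, 3, 3] → minimax = 0
No saddle point (maximin ≠ minimax). Mixed strategy needed.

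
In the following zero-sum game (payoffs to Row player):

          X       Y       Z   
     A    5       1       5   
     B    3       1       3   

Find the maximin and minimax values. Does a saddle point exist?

Maximin = 1, Minimax = 1, Saddle: True

Work:
Row minimums: [1, 1] → maximin = 1
Column maximums: [5, 1, 5] → minimax = 1
Saddle point exists! Game value = 1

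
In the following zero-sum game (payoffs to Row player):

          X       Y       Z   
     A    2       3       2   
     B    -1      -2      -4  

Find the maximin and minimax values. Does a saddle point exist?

Maximin = 2, Minimax = 2, Saddle: True

Work:
Row minimums: [2, -4] → maximin = 2
Column maximums: [2, 3, 2] → minimax = 2
Saddle point exists! Game value = 2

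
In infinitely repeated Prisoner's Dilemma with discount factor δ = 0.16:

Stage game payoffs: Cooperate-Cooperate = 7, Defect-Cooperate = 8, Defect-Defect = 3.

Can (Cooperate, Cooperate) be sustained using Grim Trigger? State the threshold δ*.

δ* = 0.2; since δ = 0.16 < 0.2, cooperation cannot be sustained

Work:
For Grim Trigger:
Cooperate forever: 7/(1-δ)
Defect then punished: 8 + 3·δ/(1-δ)
Need: 7/(1-δ) ≥ 8 + 3·δ/(1-δ)
Solving: δ ≥ (T-R)/(T-P) = (8-7)/(8-3) = 0.2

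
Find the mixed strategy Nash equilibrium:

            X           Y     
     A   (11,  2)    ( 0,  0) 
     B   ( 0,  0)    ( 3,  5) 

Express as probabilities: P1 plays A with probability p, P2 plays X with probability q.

p = 0.7143, q = 0.2143

Work:
Find probabilities that make opponent indifferent:
P2 chooses q to make P1 indifferent between A and B
P1 chooses p to make P2 indifferent between X and Y
Mixed NE: P1 plays (A: 0.7143, B: 0.2857), P2 plays (X: 0.2143, Y: 0.7857)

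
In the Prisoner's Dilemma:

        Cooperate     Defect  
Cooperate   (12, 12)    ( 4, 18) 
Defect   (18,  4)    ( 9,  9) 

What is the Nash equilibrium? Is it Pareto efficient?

(Defect, Defect) is NE; not Pareto efficient

Work:
Defect dominates Cooperate for both players:
If P2 cooperates: Defect (18) > Cooperate (12)
If P2 defects: Defect (9) > Cooperate (4)
NE: (Defect, Defect) with payoff (9, 9)
But (Cooperate, Cooperate) = (12, 12) Pareto dominates (9, 9)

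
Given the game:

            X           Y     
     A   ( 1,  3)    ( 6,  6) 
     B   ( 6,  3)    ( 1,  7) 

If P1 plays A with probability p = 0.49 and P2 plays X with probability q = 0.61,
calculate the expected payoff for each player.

E[P1] = 3.511, E[P2] = 4.3689

Work:
E[P1] = p·q·π₁(A,X) + p·(1-q)·π₁(A,Y) + (1-p)·q·π₁(B,X) + (1-p)·(1-q)·π₁(B,Y)
= 0.49·0.61·1 + 0.49·0.39·6 + 0.51·0.61·6 + 0.51·0.39·1
= 3.511

E[P2] = 4.3689 (similar calculation)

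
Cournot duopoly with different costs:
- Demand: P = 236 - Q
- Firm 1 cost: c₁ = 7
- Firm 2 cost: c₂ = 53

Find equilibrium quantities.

q₁* = 91.67, q₂* = 45.67

Work:
Reaction: q₁ = (236 - 7 - q₂)/2
Reaction: q₂ = (236 - 53 - q₁)/2
Solve simultaneously:
q₁* = (236 - 2×7 + 53)/3 = 91.67
q₂* = (236 - 2×53 + 7)/3 = 45.67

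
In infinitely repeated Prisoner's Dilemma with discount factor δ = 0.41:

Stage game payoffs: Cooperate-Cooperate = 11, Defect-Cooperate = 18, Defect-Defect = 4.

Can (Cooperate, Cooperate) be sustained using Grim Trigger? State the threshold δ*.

δ* = 0.5; since δ = 0.41 < 0.5, cooperation cannot be sustained

Work:
For Grim Trigger:
Cooperate forever: 11/(1-δ)
Defect then punished: 18 + 4·δ/(1-δ)
Need: 11/(1-δ) ≥ 18 + 4·δ/(1-δ)
Solving: δ ≥ (T-R)/(T-P) = (18-11)/(18-4) = 0.5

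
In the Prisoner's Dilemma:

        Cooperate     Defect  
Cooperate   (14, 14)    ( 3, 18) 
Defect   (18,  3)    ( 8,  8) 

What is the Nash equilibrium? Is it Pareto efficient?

(Defect, Defect) is NE; not Pareto efficient

Work:
Defect dominates Cooperate for both players:
If P2 cooperates: Defect (18) > Cooperate (14)
If P2 defects: Defect (8) > Cooperate (3)
NE: (Defect, Defect) with payoff (8, 8)
But (Cooperate, Cooperate) = (14, 14) Pareto dominates (8, 8)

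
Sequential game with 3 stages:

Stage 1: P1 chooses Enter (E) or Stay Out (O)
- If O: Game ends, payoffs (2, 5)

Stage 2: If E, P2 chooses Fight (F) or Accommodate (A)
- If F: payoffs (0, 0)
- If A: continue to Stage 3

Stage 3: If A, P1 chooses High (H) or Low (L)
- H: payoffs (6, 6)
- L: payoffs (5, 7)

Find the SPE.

SPE: (E, A, H); Outcome (6, 6)

Work:
Stage 3: P1 chooses H (6 vs 5)
Stage 2: P2: F->0, A->6 (anticipating H). Choose A
Stage 1: P1: O->2, E->6 (anticipating A, H). Choose E
SPE path: E -> A -> H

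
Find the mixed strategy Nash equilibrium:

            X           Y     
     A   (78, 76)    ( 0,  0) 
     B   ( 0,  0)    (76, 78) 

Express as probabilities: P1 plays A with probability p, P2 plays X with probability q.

p = 0.5065, q = 0.4935

Work:
Find probabilities that make opponent indifferent:
P2 chooses q to make P1 indifferent between A and B
P1 chooses p to make P2 indifferent between X and Y
Mixed NE: P1 plays (A: 0.5065, B: 0.4935), P2 plays (X: 0.4935, Y: 0.5065)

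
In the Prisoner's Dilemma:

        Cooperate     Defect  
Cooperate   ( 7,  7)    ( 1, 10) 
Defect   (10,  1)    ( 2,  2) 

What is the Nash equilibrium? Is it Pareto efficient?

(Defect, Defect) is NE; not Pareto efficient

Work:
Defect dominates Cooperate for both players:
If P2 cooperates: Defect (10) > Cooperate (7)
If P2 defects: Defect (2) > Cooperate (1)
NE: (Defect, Defect) with payoff (2, 2)
But (Cooperate, Cooperate) = (7, 7) Pareto dominates (2, 2)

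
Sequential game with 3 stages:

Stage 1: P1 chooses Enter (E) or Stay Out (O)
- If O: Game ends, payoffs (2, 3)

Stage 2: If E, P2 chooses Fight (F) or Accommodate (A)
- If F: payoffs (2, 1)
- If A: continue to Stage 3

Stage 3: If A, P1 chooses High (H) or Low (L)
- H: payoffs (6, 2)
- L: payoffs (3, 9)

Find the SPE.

SPE: (E, A, H); Outcome (6, 2)

Work:
Stage 3: P1 chooses H (6 vs 3)
Stage 2: P2: F->1, A->2 (anticipating H). Choose A
Stage 1: P1: O->2, E->6 (anticipating A, H). Choose E
SPE path: E -> A -> H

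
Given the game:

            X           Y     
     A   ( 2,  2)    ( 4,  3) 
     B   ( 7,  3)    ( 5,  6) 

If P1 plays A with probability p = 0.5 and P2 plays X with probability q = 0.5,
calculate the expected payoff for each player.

E[P1] = 4.5, E[P2] = 3.5

Work:
E[P1] = p·q·π₁(A,X) + p·(1-q)·π₁(A,Y) + (1-p)·q·π₁(B,X) + (1-p)·(1-q)·π₁(B,Y)
= 0.5·0.5·2 + 0.5·0.5·4 + 0.5·0.5·7 + 0.5·0.5·5
= 4.5

E[P2] = 3.5 (similar calculation)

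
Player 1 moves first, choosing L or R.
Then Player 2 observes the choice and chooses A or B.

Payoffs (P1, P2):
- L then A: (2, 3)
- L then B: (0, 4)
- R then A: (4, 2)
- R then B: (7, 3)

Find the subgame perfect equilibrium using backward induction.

P1 plays R, P2 plays B after L and B after R; Payoff (7, 3)

Work:
Backward induction:
After L: P2 chooses B → P1 gets 0
After R: P2 chooses B → P1 gets 7
P1 chooses R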